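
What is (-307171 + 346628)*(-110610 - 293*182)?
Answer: -6468422752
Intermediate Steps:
(-307171 + 346628)*(-110610 - 293*182) = 39457*(-110610 - 53326) = 39457*(-163936) = -6468422752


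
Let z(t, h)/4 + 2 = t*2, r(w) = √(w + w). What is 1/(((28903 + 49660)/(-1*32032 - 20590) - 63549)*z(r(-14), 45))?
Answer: 26311/387921868756 + 26311*I*√7/193960934378 ≈ 6.7826e-8 + 3.589e-7*I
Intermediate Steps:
r(w) = √2*√w (r(w) = √(2*w) = √2*√w)
z(t, h) = -8 + 8*t (z(t, h) = -8 + 4*(t*2) = -8 + 4*(2*t) = -8 + 8*t)
1/(((28903 + 49660)/(-1*32032 - 20590) - 63549)*z(r(-14), 45)) = 1/(((28903 + 49660)/(-1*32032 - 20590) - 63549)*(-8 + 8*(√2*√(-14)))) = 1/((78563/(-32032 - 20590) - 63549)*(-8 + 8*(√2*(I*√14)))) = 1/((78563/(-52622) - 63549)*(-8 + 8*(2*I*√7))) = 1/((78563*(-1/52622) - 63549)*(-8 + 16*I*√7)) = 1/((-78563/52622 - 63549)*(-8 + 16*I*√7)) = 1/((-3344154041/52622)*(-8 + 16*I*√7)) = -52622/(3344154041*(-8 + 16*I*√7))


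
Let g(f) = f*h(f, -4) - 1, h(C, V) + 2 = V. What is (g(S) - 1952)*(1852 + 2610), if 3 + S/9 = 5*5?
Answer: -14015142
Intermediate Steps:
h(C, V) = -2 + V
S = 198 (S = -27 + 9*(5*5) = -27 + 9*25 = -27 + 225 = 198)
g(f) = -1 - 6*f (g(f) = f*(-2 - 4) - 1 = f*(-6) - 1 = -6*f - 1 = -1 - 6*f)
(g(S) - 1952)*(1852 + 2610) = ((-1 - 6*198) - 1952)*(1852 + 2610) = ((-1 - 1188) - 1952)*4462 = (-1189 - 1952)*4462 = -3141*4462 = -14015142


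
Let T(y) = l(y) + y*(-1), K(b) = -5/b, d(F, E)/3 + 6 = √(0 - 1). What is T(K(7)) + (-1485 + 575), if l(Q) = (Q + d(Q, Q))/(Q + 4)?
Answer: -147312/161 + 21*I/23 ≈ -914.98 + 0.91304*I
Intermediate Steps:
d(F, E) = -18 + 3*I (d(F, E) = -18 + 3*√(0 - 1) = -18 + 3*√(-1) = -18 + 3*I)
l(Q) = (-18 + Q + 3*I)/(4 + Q) (l(Q) = (Q + (-18 + 3*I))/(Q + 4) = (-18 + Q + 3*I)/(4 + Q))
T(y) = -y + (-18 + y + 3*I)/(4 + y) (T(y) = (-18 + y + 3*I)/(4 + y) + y*(-1) = (-18 + y + 3*I)/(4 + y) - y = -y + (-18 + y + 3*I)/(4 + y))
T(K(7)) + (-1485 + 575) = (-18 - 5/7 + 3*I - (-5/7)*(4 - 5/7))/(4 - 5/7) + (-1485 + 575) = (-18 - 5*⅐ + 3*I - (-5*⅐)*(4 - 5*⅐))/(4 - 5*⅐) - 910 = (-18 - 5/7 + 3*I - 1*(-5/7)*(4 - 5/7))/(4 - 5/7) - 910 = (-18 - 5/7 + 3*I - 1*(-5/7)*23/7)/(23/7) - 910 = 7*(-18 - 5/7 + 3*I + 115/49)/23 - 910 = 7*(-802/49 + 3*I)/23 - 910 = (-802/161 + 21*I/23) - 910 = -147312/161 + 21*I/23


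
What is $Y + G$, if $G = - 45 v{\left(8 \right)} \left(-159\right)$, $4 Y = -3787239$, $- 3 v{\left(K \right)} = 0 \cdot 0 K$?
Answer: $- \frac{3787239}{4} \approx -9.4681 \cdot 10^{5}$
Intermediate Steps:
$v{\left(K \right)} = 0$ ($v{\left(K \right)} = - \frac{0 \cdot 0 K}{3} = - \frac{0 K}{3} = \left(- \frac{1}{3}\right) 0 = 0$)
$Y = - \frac{3787239}{4}$ ($Y = \frac{1}{4} \left(-3787239\right) = - \frac{3787239}{4} \approx -9.4681 \cdot 10^{5}$)
$G = 0$ ($G = \left(-45\right) 0 \left(-159\right) = 0 \left(-159\right) = 0$)
$Y + G = - \frac{3787239}{4} + 0 = - \frac{3787239}{4}$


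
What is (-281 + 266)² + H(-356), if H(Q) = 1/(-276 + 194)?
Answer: 18449/82 ≈ 224.99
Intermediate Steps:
H(Q) = -1/82 (H(Q) = 1/(-82) = -1/82)
(-281 + 266)² + H(-356) = (-281 + 266)² - 1/82 = (-15)² - 1/82 = 225 - 1/82 = 18449/82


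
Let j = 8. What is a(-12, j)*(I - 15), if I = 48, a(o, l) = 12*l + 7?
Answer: 3399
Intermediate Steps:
a(o, l) = 7 + 12*l
a(-12, j)*(I - 15) = (7 + 12*8)*(48 - 15) = (7 + 96)*33 = 103*33 = 3399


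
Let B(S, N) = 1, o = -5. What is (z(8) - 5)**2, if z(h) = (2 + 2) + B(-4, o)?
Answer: 0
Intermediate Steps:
z(h) = 5 (z(h) = (2 + 2) + 1 = 4 + 1 = 5)
(z(8) - 5)**2 = (5 - 5)**2 = 0**2 = 0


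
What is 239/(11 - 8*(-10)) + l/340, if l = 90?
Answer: 8945/3094 ≈ 2.8911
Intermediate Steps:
239/(11 - 8*(-10)) + l/340 = 239/(11 - 8*(-10)) + 90/340 = 239/(11 + 80) + 90*(1/340) = 239/91 + 9/34 = 8945/3094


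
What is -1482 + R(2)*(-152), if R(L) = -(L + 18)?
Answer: 1558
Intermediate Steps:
R(L) = -18 - L (R(L) = -(18 + L) = -18 - L)
-1482 + R(2)*(-152) = -1482 + (-18 - 1*2)*(-152) = -1482 + (-18 - 2)*(-152) = -1482 - 20*(-152) = -1482 + 3040 = 1558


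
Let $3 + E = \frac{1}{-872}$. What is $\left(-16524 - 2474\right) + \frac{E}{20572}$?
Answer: $- \frac{340801021049}{17938784} \approx -18998.0$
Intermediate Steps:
$E = - \frac{2617}{872}$ ($E = -3 + \frac{1}{-872} = -3 - \frac{1}{872} = - \frac{2617}{872} \approx -3.0011$)
$\left(-16524 - 2474\right) + \frac{E}{20572} = \left(-16524 - 2474\right) - \frac{2617}{872 \cdot 20572} = -18998 - \frac{2617}{17938784} = - \frac{340801021049}{17938784}$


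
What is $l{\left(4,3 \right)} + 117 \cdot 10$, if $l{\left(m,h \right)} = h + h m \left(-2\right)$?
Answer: $1149$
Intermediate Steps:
$l{\left(m,h \right)} = h - 2 h m$
$l{\left(4,3 \right)} + 117 \cdot 10 = 3 \left(1 - 8\right) + 117 \cdot 10 = 3 \left(1 - 8\right) + 1170 = 3 \left(-7\right) + 1170 = -21 + 1170 = 1149$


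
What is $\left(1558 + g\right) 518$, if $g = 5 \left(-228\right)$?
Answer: $216524$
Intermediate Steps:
$g = -1140$
$\left(1558 + g\right) 518 = \left(1558 - 1140\right) 518 = 418 \cdot 518 = 216524$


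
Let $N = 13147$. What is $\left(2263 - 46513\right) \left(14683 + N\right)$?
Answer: $-1231477500$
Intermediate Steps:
$\left(2263 - 46513\right) \left(14683 + N\right) = \left(2263 - 46513\right) \left(14683 + 13147\right) = \left(-44250\right) 27830 = -1231477500$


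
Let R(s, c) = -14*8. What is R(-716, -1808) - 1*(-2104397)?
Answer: 2104285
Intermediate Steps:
R(s, c) = -112
R(-716, -1808) - 1*(-2104397) = -112 - 1*(-2104397) = -112 + 2104397 = 2104285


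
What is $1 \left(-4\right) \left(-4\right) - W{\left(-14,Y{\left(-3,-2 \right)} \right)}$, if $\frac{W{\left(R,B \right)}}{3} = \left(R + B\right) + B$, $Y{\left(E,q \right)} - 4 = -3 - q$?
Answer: $40$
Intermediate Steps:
$Y{\left(E,q \right)} = 1 - q$ ($Y{\left(E,q \right)} = 4 - \left(3 + q\right) = 1 - q$)
$W{\left(R,B \right)} = 3 R + 6 B$ ($W{\left(R,B \right)} = 3 \left(\left(R + B\right) + B\right) = 3 \left(\left(B + R\right) + B\right) = 3 \left(R + 2 B\right) = 3 R + 6 B$)
$1 \left(-4\right) \left(-4\right) - W{\left(-14,Y{\left(-3,-2 \right)} \right)} = 1 \left(-4\right) \left(-4\right) - \left(3 \left(-14\right) + 6 \left(1 - -2\right)\right) = \left(-4\right) \left(-4\right) - \left(-42 + 6 \left(1 + 2\right)\right) = 16 - \left(-42 + 6 \cdot 3\right) = 16 - \left(-42 + 18\right) = 16 - -24 = 16 + 24 = 40$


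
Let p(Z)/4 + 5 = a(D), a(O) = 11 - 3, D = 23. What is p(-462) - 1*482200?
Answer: -482188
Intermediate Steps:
a(O) = 8
p(Z) = 12 (p(Z) = -20 + 4*8 = -20 + 32 = 12)
p(-462) - 1*482200 = 12 - 1*482200 = 12 - 482200 = -482188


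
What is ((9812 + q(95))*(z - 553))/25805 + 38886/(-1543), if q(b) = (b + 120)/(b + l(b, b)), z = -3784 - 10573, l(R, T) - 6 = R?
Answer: -634941543897/111487922 ≈ -5695.2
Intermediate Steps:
l(R, T) = 6 + R
z = -14357
q(b) = (120 + b)/(6 + 2*b) (q(b) = (b + 120)/(b + (6 + b)) = (120 + b)/(6 + 2*b))
((9812 + q(95))*(z - 553))/25805 + 38886/(-1543) = ((9812 + (120 + 95)/(2*(3 + 95)))*(-14357 - 553))/25805 + 38886/(-1543) = ((9812 + (½)*215/98)*(-14910))*(1/25805) + 38886*(-1/1543) = ((9812 + (½)*(1/98)*215)*(-14910))*(1/25805) - 38886/1543 = ((9812 + 215/196)*(-14910))*(1/25805) - 38886/1543 = ((1923367/196)*(-14910))*(1/25805) - 38886/1543 = -2048385855/14*1/25805 - 38886/1543 = -409677171/72254 - 38886/1543 = -634941543897/111487922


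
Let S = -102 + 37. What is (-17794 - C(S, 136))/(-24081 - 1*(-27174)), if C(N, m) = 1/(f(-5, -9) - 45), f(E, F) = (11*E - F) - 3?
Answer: -557545/96914 ≈ -5.7530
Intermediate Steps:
f(E, F) = -3 - F + 11*E (f(E, F) = (-F + 11*E) - 3 = -3 - F + 11*E)
S = -65
C(N, m) = -1/94 (C(N, m) = 1/((-3 - 1*(-9) + 11*(-5)) - 45) = 1/((-3 + 9 - 55) - 45) = 1/(-49 - 45) = 1/(-94) = -1/94)
(-17794 - C(S, 136))/(-24081 - 1*(-27174)) = (-17794 - 1*(-1/94))/(-24081 - 1*(-27174)) = (-17794 + 1/94)/(-24081 + 27174) = -1672635/94/3093 = -1672635/94*1/3093 = -557545/96914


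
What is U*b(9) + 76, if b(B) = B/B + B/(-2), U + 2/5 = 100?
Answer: -1363/5 ≈ -272.60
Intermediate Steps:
U = 498/5 (U = -2/5 + 100 = 498/5 ≈ 99.600)
b(B) = 1 - B/2 (b(B) = 1 + B*(-1/2) = 1 - B/2)
U*b(9) + 76 = 498*(1 - 1/2*9)/5 + 76 = 498*(1 - 9/2)/5 + 76 = (498/5)*(-7/2) + 76 = -1743/5 + 76 = -1363/5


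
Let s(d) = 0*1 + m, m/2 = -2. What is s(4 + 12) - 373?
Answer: -377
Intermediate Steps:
m = -4 (m = 2*(-2) = -4)
s(d) = -4 (s(d) = 0*1 - 4 = 0 - 4 = -4)
s(4 + 12) - 373 = -4 - 373 = -377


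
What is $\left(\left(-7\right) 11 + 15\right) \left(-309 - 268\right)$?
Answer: $35774$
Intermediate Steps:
$\left(\left(-7\right) 11 + 15\right) \left(-309 - 268\right) = \left(-77 + 15\right) \left(-577\right) = \left(-62\right) \left(-577\right) = 35774$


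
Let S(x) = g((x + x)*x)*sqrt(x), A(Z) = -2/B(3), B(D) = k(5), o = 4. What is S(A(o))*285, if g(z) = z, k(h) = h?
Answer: 456*I*sqrt(10)/25 ≈ 57.68*I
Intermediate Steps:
B(D) = 5
A(Z) = -2/5
S(x) = 2*x**(5/2) (S(x) = ((x + x)*x)*sqrt(x) = ((2*x)*x)*sqrt(x) = (2*x**2)*sqrt(x) = 2*x**(5/2))
S(A(o))*285 = (2*(-2/5)**(5/2))*285 = (2*(4*I*sqrt(10)/125))*285 = (8*I*sqrt(10)/125)*285 = 456*I*sqrt(10)/25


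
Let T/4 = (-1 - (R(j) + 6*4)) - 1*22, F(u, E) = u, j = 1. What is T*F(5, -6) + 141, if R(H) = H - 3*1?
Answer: -759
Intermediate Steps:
R(H) = -3 + H (R(H) = H - 3 = -3 + H)
T = -180 (T = 4*((-1 - ((-3 + 1) + 6*4)) - 1*22) = 4*((-1 - (-2 + 24)) - 22) = 4*((-1 - 1*22) - 22) = 4*((-1 - 22) - 22) = 4*(-23 - 22) = 4*(-45) = -180)
T*F(5, -6) + 141 = -180*5 + 141 = -900 + 141 = -759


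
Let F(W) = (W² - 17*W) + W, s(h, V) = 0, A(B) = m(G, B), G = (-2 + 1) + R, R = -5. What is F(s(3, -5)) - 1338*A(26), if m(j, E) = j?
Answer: 8028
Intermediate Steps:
G = -6 (G = (-2 + 1) - 5 = -1 - 5 = -6)
A(B) = -6
F(W) = W² - 16*W
F(s(3, -5)) - 1338*A(26) = 0*(-16 + 0) - 1338*(-6) = 0*(-16) + 8028 = 0 + 8028 = 8028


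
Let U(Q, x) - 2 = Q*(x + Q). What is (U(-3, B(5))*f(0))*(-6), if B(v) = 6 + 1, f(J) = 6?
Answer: 360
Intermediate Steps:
B(v) = 7
U(Q, x) = 2 + Q*(Q + x) (U(Q, x) = 2 + Q*(x + Q) = 2 + Q*(Q + x))
(U(-3, B(5))*f(0))*(-6) = ((2 + (-3)² - 3*7)*6)*(-6) = ((2 + 9 - 21)*6)*(-6) = -10*6*(-6) = -60*(-6) = 360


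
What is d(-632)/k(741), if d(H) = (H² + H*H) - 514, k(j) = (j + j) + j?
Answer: 798334/2223 ≈ 359.12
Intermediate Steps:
k(j) = 3*j (k(j) = 2*j + j = 3*j)
d(H) = -514 + 2*H² (d(H) = (H² + H²) - 514 = 2*H² - 514 = -514 + 2*H²)
d(-632)/k(741) = (-514 + 2*(-632)²)/((3*741)) = (-514 + 2*399424)/2223 = (-514 + 798848)*(1/2223) = 798334*(1/2223) = 798334/2223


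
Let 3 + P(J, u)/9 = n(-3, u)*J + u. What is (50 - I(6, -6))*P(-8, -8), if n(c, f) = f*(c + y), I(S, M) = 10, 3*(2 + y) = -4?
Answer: -149880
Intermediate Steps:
y = -10/3 (y = -2 + (1/3)*(-4) = -2 - 4/3 = -10/3 ≈ -3.3333)
n(c, f) = f*(-10/3 + c) (n(c, f) = f*(c - 10/3) = f*(-10/3 + c))
P(J, u) = -27 + 9*u - 57*J*u (P(J, u) = -27 + 9*((u*(-10 + 3*(-3))/3)*J + u) = -27 + 9*((u*(-10 - 9)/3)*J + u) = -27 + 9*(((1/3)*u*(-19))*J + u) = -27 + 9*((-19*u/3)*J + u) = -27 + 9*(-19*J*u/3 + u) = -27 + 9*(u - 19*J*u/3) = -27 + (9*u - 57*J*u) = -27 + 9*u - 57*J*u)
(50 - I(6, -6))*P(-8, -8) = (50 - 1*10)*(-27 + 9*(-8) - 57*(-8)*(-8)) = (50 - 10)*(-27 - 72 - 3648) = 40*(-3747) = -149880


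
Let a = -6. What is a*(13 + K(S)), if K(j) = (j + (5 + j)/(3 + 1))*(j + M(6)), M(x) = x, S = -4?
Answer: -33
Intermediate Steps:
K(j) = (6 + j)*(5/4 + 5*j/4) (K(j) = (j + (5 + j)/(3 + 1))*(j + 6) = (j + (5 + j)/4)*(6 + j) = (j + (5 + j)*(¼))*(6 + j) = (j + (5/4 + j/4))*(6 + j) = (5/4 + 5*j/4)*(6 + j) = (6 + j)*(5/4 + 5*j/4))
a*(13 + K(S)) = -6*(13 + (15/2 + (5/4)*(-4)² + (35/4)*(-4))) = -6*(13 + (15/2 + (5/4)*16 - 35)) = -6*(13 + (15/2 + 20 - 35)) = -6*(13 - 15/2) = -6*11/2 = -33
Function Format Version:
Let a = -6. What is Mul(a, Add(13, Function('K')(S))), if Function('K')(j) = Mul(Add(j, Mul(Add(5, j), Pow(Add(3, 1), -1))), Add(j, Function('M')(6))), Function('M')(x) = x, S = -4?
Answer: -33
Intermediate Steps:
Function('K')(j) = Mul(Add(6, j), Add(Rational(5, 4), Mul(Rational(5, 4), j))) (Function('K')(j) = Mul(Add(j, Mul(Add(5, j), Pow(Add(3, 1), -1))), Add(j, 6)) = Mul(Add(j, Mul(Add(5, j), Pow(4, -1))), Add(6, j)) = Mul(Add(j, Mul(Add(5, j), Rational(1, 4))), Add(6, j)) = Mul(Add(j, Add(Rational(5, 4), Mul(Rational(1, 4), j))), Add(6, j)) = Mul(Add(Rational(5, 4), Mul(Rational(5, 4), j)), Add(6, j)) = Mul(Add(6, j), Add(Rational(5, 4), Mul(Rational(5, 4), j))))
Mul(a, Add(13, Function('K')(S))) = Mul(-6, Add(13, Add(Rational(15, 2), Mul(Rational(5, 4), Pow(-4, 2)), Mul(Rational(35, 4), -4)))) = Mul(-6, Add(13, Add(Rational(15, 2), Mul(Rational(5, 4), 16), -35))) = Mul(-6, Add(13, Add(Rational(15, 2), 20, -35))) = Mul(-6, Add(13, Rational(-15, 2))) = Mul(-6, Rational(11, 2)) = -33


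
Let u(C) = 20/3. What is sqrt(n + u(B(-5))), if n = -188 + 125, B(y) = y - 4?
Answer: 13*I*sqrt(3)/3 ≈ 7.5056*I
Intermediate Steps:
B(y) = -4 + y
u(C) = 20/3 (u(C) = 20*(1/3) = 20/3)
n = -63
sqrt(n + u(B(-5))) = sqrt(-63 + 20/3) = sqrt(-169/3) = 13*I*sqrt(3)/3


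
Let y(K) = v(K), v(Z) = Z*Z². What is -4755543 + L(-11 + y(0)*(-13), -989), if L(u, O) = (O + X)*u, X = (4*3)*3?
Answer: -4745060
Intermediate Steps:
v(Z) = Z³
y(K) = K³
X = 36 (X = 12*3 = 36)
L(u, O) = u*(36 + O) (L(u, O) = (O + 36)*u = (36 + O)*u = u*(36 + O))
-4755543 + L(-11 + y(0)*(-13), -989) = -4755543 + (-11 + 0³*(-13))*(36 - 989) = -4755543 + (-11 + 0*(-13))*(-953) = -4755543 + (-11 + 0)*(-953) = -4755543 - 11*(-953) = -4755543 + 10483 = -4745060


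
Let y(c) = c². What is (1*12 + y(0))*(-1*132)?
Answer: -1584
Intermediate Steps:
(1*12 + y(0))*(-1*132) = (1*12 + 0²)*(-1*132) = (12 + 0)*(-132) = 12*(-132) = -1584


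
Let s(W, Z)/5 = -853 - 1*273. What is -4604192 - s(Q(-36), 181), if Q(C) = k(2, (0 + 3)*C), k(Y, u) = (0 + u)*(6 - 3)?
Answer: -4598562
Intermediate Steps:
k(Y, u) = 3*u (k(Y, u) = u*3 = 3*u)
Q(C) = 9*C (Q(C) = 3*((0 + 3)*C) = 3*(3*C) = 9*C)
s(W, Z) = -5630 (s(W, Z) = 5*(-853 - 1*273) = 5*(-853 - 273) = 5*(-1126) = -5630)
-4604192 - s(Q(-36), 181) = -4604192 - 1*(-5630) = -4604192 + 5630 = -4598562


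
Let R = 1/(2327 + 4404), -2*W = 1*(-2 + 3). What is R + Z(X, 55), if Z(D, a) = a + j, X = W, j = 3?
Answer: 390399/6731 ≈ 58.000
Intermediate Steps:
W = -1/2 (W = -(-2 + 3)/2 = -1/2 ≈ -0.50000)
X = -1/2 ≈ -0.50000
R = 1/6731 ≈ 0.00014857
Z(D, a) = 3 + a (Z(D, a) = a + 3 = 3 + a)
R + Z(X, 55) = 1/6731 + (3 + 55) = 1/6731 + 58 = 390399/6731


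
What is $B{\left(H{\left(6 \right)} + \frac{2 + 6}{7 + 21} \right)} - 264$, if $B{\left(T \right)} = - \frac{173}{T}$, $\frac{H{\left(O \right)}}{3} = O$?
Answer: $- \frac{35003}{128} \approx -273.46$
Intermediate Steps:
$H{\left(O \right)} = 3 O$
$B{\left(H{\left(6 \right)} + \frac{2 + 6}{7 + 21} \right)} - 264 = - \frac{173}{3 \cdot 6 + \frac{2 + 6}{7 + 21}} - 264 = - \frac{173}{18 + \frac{8}{28}} - 264 = - \frac{173}{18 + 8 \cdot \frac{1}{28}} - 264 = - \frac{173}{18 + \frac{2}{7}} - 264 = - \frac{173}{\frac{128}{7}} - 264 = \left(-173\right) \frac{7}{128} - 264 = - \frac{1211}{128} - 264 = - \frac{35003}{128}$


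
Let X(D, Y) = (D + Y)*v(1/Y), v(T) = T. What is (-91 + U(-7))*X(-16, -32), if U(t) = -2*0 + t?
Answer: -147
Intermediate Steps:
X(D, Y) = (D + Y)/Y
U(t) = t (U(t) = 0 + t = t)
(-91 + U(-7))*X(-16, -32) = (-91 - 7)*((-16 - 32)/(-32)) = -(-49)*(-48)/16 = -98*3/2 = -147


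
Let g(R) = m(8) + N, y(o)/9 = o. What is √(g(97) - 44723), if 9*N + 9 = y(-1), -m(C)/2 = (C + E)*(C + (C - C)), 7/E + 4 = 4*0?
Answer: 5*I*√1793 ≈ 211.72*I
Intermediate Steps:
E = -7/4 (E = 7/(-4 + 4*0) = 7/(-4 + 0) = 7/(-4) = 7*(-¼) = -7/4 ≈ -1.7500)
m(C) = -2*C*(-7/4 + C) (m(C) = -2*(C - 7/4)*(C + (C - C)) = -2*(-7/4 + C)*(C + 0) = -2*(-7/4 + C)*C = -2*C*(-7/4 + C))
y(o) = 9*o
N = -2 (N = -1 + (9*(-1))/9 = -1 + (⅑)*(-9) = -1 - 1 = -2)
g(R) = -102 (g(R) = (½)*8*(7 - 4*8) - 2 = (½)*8*(7 - 32) - 2 = (½)*8*(-25) - 2 = -100 - 2 = -102)
√(g(97) - 44723) = √(-102 - 44723) = √(-44825) = 5*I*√1793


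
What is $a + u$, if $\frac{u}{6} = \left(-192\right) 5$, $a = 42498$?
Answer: $36738$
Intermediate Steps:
$u = -5760$ ($u = 6 \left(\left(-192\right) 5\right) = 6 \left(-960\right) = -5760$)
$a + u = 42498 - 5760 = 36738$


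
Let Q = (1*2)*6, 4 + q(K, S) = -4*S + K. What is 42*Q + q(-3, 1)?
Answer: 493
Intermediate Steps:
q(K, S) = -4 + K - 4*S (q(K, S) = -4 + (-4*S + K) = -4 + (K - 4*S) = -4 + K - 4*S)
Q = 12 (Q = 2*6 = 12)
42*Q + q(-3, 1) = 42*12 + (-4 - 3 - 4*1) = 504 + (-4 - 3 - 4) = 504 - 11 = 493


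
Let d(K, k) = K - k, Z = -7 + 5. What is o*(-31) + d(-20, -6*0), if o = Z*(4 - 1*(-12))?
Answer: 972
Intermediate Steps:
Z = -2
o = -32 (o = -2*(4 - 1*(-12)) = -2*(4 + 12) = -2*16 = -32)
o*(-31) + d(-20, -6*0) = -32*(-31) + (-20 - (-6)*0) = 992 + (-20 - 1*0) = 992 + (-20 + 0) = 992 - 20 = 972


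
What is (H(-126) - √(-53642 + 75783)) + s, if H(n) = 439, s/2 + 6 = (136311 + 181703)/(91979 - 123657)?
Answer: 6445239/15839 - √22141 ≈ 258.12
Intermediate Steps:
s = -508082/15839 (s = -12 + 2*((136311 + 181703)/(91979 - 123657)) = -12 + 2*(318014/(-31678)) = -12 + 2*(318014*(-1/31678)) = -12 + 2*(-159007/15839) = -12 - 318014/15839 = -508082/15839 ≈ -32.078)
(H(-126) - √(-53642 + 75783)) + s = (439 - √(-53642 + 75783)) - 508082/15839 = (439 - √22141) - 508082/15839 = 6445239/15839 - √22141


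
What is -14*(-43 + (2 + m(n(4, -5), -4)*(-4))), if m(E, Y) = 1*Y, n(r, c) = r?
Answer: 350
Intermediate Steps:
m(E, Y) = Y
-14*(-43 + (2 + m(n(4, -5), -4)*(-4))) = -14*(-43 + (2 - 4*(-4))) = -14*(-43 + (2 + 16)) = -14*(-43 + 18) = -14*(-25) = 350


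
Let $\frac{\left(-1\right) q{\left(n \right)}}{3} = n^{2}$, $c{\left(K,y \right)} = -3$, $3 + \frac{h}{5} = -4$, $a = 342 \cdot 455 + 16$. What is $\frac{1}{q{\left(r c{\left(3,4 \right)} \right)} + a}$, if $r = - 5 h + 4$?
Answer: $- \frac{1}{709481} \approx -1.4095 \cdot 10^{-6}$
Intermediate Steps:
$a = 155626$ ($a = 155610 + 16 = 155626$)
$h = -35$ ($h = -15 + 5 \left(-4\right) = -15 - 20 = -35$)
$r = 179$ ($r = \left(-5\right) \left(-35\right) + 4 = 175 + 4 = 179$)
$q{\left(n \right)} = - 3 n^{2}$
$\frac{1}{q{\left(r c{\left(3,4 \right)} \right)} + a} = \frac{1}{- 3 \left(179 \left(-3\right)\right)^{2} + 155626} = \frac{1}{- 3 \left(-537\right)^{2} + 155626} = \frac{1}{\left(-3\right) 288369 + 155626} = \frac{1}{-865107 + 155626} = \frac{1}{-709481} = - \frac{1}{709481}$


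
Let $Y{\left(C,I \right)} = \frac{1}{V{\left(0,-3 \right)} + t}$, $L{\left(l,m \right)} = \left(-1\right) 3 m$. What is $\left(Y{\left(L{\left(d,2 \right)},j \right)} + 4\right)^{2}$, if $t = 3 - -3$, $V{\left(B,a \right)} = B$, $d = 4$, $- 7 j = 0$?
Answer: $\frac{625}{36} \approx 17.361$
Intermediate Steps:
$j = 0$ ($j = \left(- \frac{1}{7}\right) 0 = 0$)
$L{\left(l,m \right)} = - 3 m$
$t = 6$ ($t = 3 + 3 = 6$)
$Y{\left(C,I \right)} = \frac{1}{6}$ ($Y{\left(C,I \right)} = \frac{1}{0 + 6} = \frac{1}{6}$)
$\left(Y{\left(L{\left(d,2 \right)},j \right)} + 4\right)^{2} = \left(\frac{1}{6} + 4\right)^{2} = \left(\frac{25}{6}\right)^{2} = \frac{625}{36}$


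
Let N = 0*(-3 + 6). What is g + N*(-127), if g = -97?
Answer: -97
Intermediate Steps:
N = 0 (N = 0*3 = 0)
g + N*(-127) = -97 + 0*(-127) = -97 + 0 = -97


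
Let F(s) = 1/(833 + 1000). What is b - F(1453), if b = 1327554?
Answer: 2433406481/1833 ≈ 1.3276e+6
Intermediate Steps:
F(s) = 1/1833
b - F(1453) = 1327554 - 1*1/1833 = 1327554 - 1/1833 = 2433406481/1833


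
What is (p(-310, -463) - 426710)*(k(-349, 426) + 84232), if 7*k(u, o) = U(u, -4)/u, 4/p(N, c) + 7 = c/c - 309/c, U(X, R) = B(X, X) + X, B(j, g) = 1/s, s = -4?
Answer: -144532239409940307/4021178 ≈ -3.5943e+10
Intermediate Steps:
B(j, g) = -1/4 (B(j, g) = 1/(-4) = -1/4)
U(X, R) = -1/4 + X
p(N, c) = 4/(-6 - 309/c) (p(N, c) = 4/(-7 + (c/c - 309/c)) = 4/(-7 + (1 - 309/c)) = 4/(-6 - 309/c))
k(u, o) = (-1/4 + u)/(7*u) (k(u, o) = ((-1/4 + u)/u)/7 = (-1/4 + u)/(7*u))
(p(-310, -463) - 426710)*(k(-349, 426) + 84232) = (-4*(-463)/(309 + 6*(-463)) - 426710)*((1/28)*(-1 + 4*(-349))/(-349) + 84232) = (-4*(-463)/(309 - 2778) - 426710)*((1/28)*(-1/349)*(-1 - 1396) + 84232) = (-4*(-463)/(-2469) - 426710)*((1/28)*(-1/349)*(-1397) + 84232) = (-4*(-463)*(-1/2469) - 426710)*(1397/9772 + 84232) = (-1852/2469 - 426710)*(823116501/9772) = -1053548842/2469*823116501/9772 = -144532239409940307/4021178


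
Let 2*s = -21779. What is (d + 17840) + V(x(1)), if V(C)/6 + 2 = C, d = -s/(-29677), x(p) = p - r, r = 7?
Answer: 1056004589/59354 ≈ 17792.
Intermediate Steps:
x(p) = -7 + p (x(p) = p - 1*7 = p - 7 = -7 + p)
s = -21779/2 (s = (½)*(-21779) = -21779/2 ≈ -10890.)
d = -21779/59354 (d = -(-21779)/(2*(-29677)) = -(-21779)*(-1)/(2*29677) = -1*21779/59354 = -21779/59354 ≈ -0.36693)
V(C) = -12 + 6*C
(d + 17840) + V(x(1)) = (-21779/59354 + 17840) + (-12 + 6*(-7 + 1)) = 1058853581/59354 + (-12 + 6*(-6)) = 1058853581/59354 + (-12 - 36) = 1058853581/59354 - 48 = 1056004589/59354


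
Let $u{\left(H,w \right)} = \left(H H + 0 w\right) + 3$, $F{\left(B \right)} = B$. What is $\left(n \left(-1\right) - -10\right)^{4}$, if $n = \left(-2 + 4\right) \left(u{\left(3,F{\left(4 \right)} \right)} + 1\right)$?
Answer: $65536$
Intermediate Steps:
$u{\left(H,w \right)} = 3 + H^{2}$ ($u{\left(H,w \right)} = \left(H^{2} + 0\right) + 3 = H^{2} + 3 = 3 + H^{2}$)
$n = 26$ ($n = \left(-2 + 4\right) \left(\left(3 + 3^{2}\right) + 1\right) = 2 \left(\left(3 + 9\right) + 1\right) = 2 \left(12 + 1\right) = 2 \cdot 13 = 26$)
$\left(n \left(-1\right) - -10\right)^{4} = \left(26 \left(-1\right) - -10\right)^{4} = \left(-26 + 10\right)^{4} = \left(-16\right)^{4} = 65536$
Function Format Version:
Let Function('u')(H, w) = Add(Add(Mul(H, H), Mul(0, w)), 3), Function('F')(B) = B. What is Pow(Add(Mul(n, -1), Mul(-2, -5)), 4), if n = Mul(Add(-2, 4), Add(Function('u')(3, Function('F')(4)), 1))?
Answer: 65536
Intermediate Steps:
Function('u')(H, w) = Add(3, Pow(H, 2)) (Function('u')(H, w) = Add(Add(Pow(H, 2), 0), 3) = Add(Pow(H, 2), 3) = Add(3, Pow(H, 2)))
n = 26 (n = Mul(Add(-2, 4), Add(Add(3, Pow(3, 2)), 1)) = Mul(2, Add(Add(3, 9), 1)) = Mul(2, Add(12, 1)) = Mul(2, 13) = 26)
Pow(Add(Mul(n, -1), Mul(-2, -5)), 4) = Pow(Add(Mul(26, -1), Mul(-2, -5)), 4) = Pow(Add(-26, 10), 4) = Pow(-16, 4) = 65536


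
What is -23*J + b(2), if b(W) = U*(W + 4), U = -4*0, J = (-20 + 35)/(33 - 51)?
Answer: 115/6 ≈ 19.167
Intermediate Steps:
J = -⅚ (J = 15/(-18) = 15*(-1/18) = -⅚ ≈ -0.83333)
U = 0
b(W) = 0 (b(W) = 0*(W + 4) = 0*(4 + W) = 0)
-23*J + b(2) = -23*(-⅚) + 0 = 115/6 + 0 = 115/6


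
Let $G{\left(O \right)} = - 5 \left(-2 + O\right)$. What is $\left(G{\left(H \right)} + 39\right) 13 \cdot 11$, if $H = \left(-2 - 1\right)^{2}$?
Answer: $572$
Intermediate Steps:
$H = 9$ ($H = \left(-3\right)^{2} = 9$)
$G{\left(O \right)} = 10 - 5 O$
$\left(G{\left(H \right)} + 39\right) 13 \cdot 11 = \left(\left(10 - 45\right) + 39\right) 13 \cdot 11 = \left(\left(10 - 45\right) + 39\right) 143 = \left(-35 + 39\right) 143 = 4 \cdot 143 = 572$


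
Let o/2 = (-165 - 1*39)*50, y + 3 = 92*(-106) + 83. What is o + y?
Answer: -30072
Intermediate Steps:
y = -9672 (y = -3 + (92*(-106) + 83) = -3 + (-9752 + 83) = -3 - 9669 = -9672)
o = -20400 (o = 2*((-165 - 1*39)*50) = 2*((-165 - 39)*50) = 2*(-204*50) = 2*(-10200) = -20400)
o + y = -20400 - 9672 = -30072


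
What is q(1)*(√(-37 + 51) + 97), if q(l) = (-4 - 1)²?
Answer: 2425 + 25*√14 ≈ 2518.5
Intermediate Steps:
q(l) = 25 (q(l) = (-5)² = 25)
q(1)*(√(-37 + 51) + 97) = 25*(√(-37 + 51) + 97) = 25*(√14 + 97) = 25*(97 + √14) = 2425 + 25*√14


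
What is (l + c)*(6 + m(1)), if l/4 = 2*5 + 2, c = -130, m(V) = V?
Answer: -574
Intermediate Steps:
l = 48 (l = 4*(2*5 + 2) = 4*(10 + 2) = 4*12 = 48)
(l + c)*(6 + m(1)) = (48 - 130)*(6 + 1) = -82*7 = -574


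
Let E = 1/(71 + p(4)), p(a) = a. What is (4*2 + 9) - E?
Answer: 1274/75 ≈ 16.987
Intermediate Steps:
E = 1/75 (E = 1/(71 + 4) = 1/75 ≈ 0.013333)
(4*2 + 9) - E = (4*2 + 9) - 1*1/75 = (8 + 9) - 1/75 = 17 - 1/75 = 1274/75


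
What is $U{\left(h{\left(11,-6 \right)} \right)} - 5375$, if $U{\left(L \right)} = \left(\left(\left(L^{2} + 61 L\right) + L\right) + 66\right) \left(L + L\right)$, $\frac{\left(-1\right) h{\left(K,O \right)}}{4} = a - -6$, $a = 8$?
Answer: $24865$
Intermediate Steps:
$h{\left(K,O \right)} = -56$ ($h{\left(K,O \right)} = - 4 \left(8 - -6\right) = - 4 \left(8 + 6\right) = \left(-4\right) 14 = -56$)
$U{\left(L \right)} = 2 L \left(66 + L^{2} + 62 L\right)$ ($U{\left(L \right)} = \left(\left(L^{2} + 62 L\right) + 66\right) 2 L = \left(66 + L^{2} + 62 L\right) 2 L = 2 L \left(66 + L^{2} + 62 L\right)$)
$U{\left(h{\left(11,-6 \right)} \right)} - 5375 = 2 \left(-56\right) \left(66 + \left(-56\right)^{2} + 62 \left(-56\right)\right) - 5375 = 2 \left(-56\right) \left(66 + 3136 - 3472\right) - 5375 = 2 \left(-56\right) \left(-270\right) - 5375 = 30240 - 5375 = 24865$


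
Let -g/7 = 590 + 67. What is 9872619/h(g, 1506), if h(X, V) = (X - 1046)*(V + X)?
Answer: 3290873/5819995 ≈ 0.56544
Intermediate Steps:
g = -4599 (g = -7*(590 + 67) = -7*657 = -4599)
h(X, V) = (-1046 + X)*(V + X)
9872619/h(g, 1506) = 9872619/((-4599)² - 1046*1506 - 1046*(-4599) + 1506*(-4599)) = 9872619/(21150801 - 1575276 + 4810554 - 6926094) = 9872619/17459985 = 9872619*(1/17459985) = 3290873/5819995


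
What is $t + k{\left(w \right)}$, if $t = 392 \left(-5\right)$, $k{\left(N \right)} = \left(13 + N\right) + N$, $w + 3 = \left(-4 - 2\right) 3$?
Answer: $-1989$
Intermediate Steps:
$w = -21$ ($w = -3 + \left(-4 - 2\right) 3 = -3 - 18 = -21$)
$k{\left(N \right)} = 13 + 2 N$
$t = -1960$
$t + k{\left(w \right)} = -1960 + \left(13 + 2 \left(-21\right)\right) = -1960 + \left(13 - 42\right) = -1960 - 29 = -1989$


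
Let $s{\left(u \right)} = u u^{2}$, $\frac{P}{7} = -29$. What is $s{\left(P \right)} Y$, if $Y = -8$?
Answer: $66923416$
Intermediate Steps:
$P = -203$ ($P = 7 \left(-29\right) = -203$)
$s{\left(u \right)} = u^{3}$
$s{\left(P \right)} Y = \left(-203\right)^{3} \left(-8\right) = \left(-8365427\right) \left(-8\right) = 66923416$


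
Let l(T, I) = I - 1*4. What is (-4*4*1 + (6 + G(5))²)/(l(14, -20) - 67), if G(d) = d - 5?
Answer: -20/91 ≈ -0.21978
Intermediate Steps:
G(d) = -5 + d
l(T, I) = -4 + I (l(T, I) = I - 4 = -4 + I)
(-4*4*1 + (6 + G(5))²)/(l(14, -20) - 67) = (-4*4*1 + (6 + (-5 + 5))²)/((-4 - 20) - 67) = (-16*1 + (6 + 0)²)/(-24 - 67) = (-16 + 6²)/(-91) = (-16 + 36)*(-1/91) = 20*(-1/91) = -20/91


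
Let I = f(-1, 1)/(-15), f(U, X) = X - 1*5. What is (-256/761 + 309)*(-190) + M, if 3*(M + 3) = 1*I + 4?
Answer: -2008389181/34245 ≈ -58648.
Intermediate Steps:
f(U, X) = -5 + X (f(U, X) = X - 5 = -5 + X)
I = 4/15 (I = (-5 + 1)/(-15) = -4*(-1/15) = 4/15 ≈ 0.26667)
M = -71/45 (M = -3 + (1*(4/15) + 4)/3 = -3 + (4/15 + 4)/3 = -3 + (⅓)*(64/15) = -3 + 64/45 = -71/45 ≈ -1.5778)
(-256/761 + 309)*(-190) + M = (-256/761 + 309)*(-190) - 71/45 = (234893/761)*(-190) - 71/45 = -44629670/761 - 71/45 = -2008389181/34245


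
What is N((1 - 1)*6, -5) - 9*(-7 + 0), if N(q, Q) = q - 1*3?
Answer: 60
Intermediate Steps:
N(q, Q) = -3 + q (N(q, Q) = q - 3 = -3 + q)
N((1 - 1)*6, -5) - 9*(-7 + 0) = (-3 + (1 - 1)*6) - 9*(-7 + 0) = (-3 + 0*6) - 9*(-7) = (-3 + 0) + 63 = -3 + 63 = 60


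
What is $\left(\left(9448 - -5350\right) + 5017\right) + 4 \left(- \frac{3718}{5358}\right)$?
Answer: $\frac{53076949}{2679} \approx 19812.0$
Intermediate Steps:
$\left(\left(9448 - -5350\right) + 5017\right) + 4 \left(- \frac{3718}{5358}\right) = \left(\left(9448 + 5350\right) + 5017\right) + 4 \left(\left(-3718\right) \frac{1}{5358}\right) = \left(14798 + 5017\right) + 4 \left(- \frac{1859}{2679}\right) = 19815 - \frac{7436}{2679} = \frac{53076949}{2679}$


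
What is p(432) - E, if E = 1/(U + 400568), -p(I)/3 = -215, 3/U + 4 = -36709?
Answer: 9485404136032/14706052981 ≈ 645.00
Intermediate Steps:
U = -3/36713 (U = 3/(-4 - 36709) = 3/(-36713) = 3*(-1/36713) = -3/36713 ≈ -8.1715e-5)
p(I) = 645 (p(I) = -3*(-215) = 645)
E = 36713/14706052981 (E = 1/(-3/36713 + 400568) = 1/(14706052981/36713) = 36713/14706052981 ≈ 2.4965e-6)
p(432) - E = 645 - 1*36713/14706052981 = 645 - 36713/14706052981 = 9485404136032/14706052981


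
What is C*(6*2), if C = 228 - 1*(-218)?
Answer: 5352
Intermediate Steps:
C = 446 (C = 228 + 218 = 446)
C*(6*2) = 446*(6*2) = 446*12 = 5352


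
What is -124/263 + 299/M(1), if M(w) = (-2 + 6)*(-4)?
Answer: -80621/4208 ≈ -19.159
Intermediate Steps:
M(w) = -16 (M(w) = 4*(-4) = -16)
-124/263 + 299/M(1) = -124/263 + 299/(-16) = -124*1/263 + 299*(-1/16) = -124/263 - 299/16 = -80621/4208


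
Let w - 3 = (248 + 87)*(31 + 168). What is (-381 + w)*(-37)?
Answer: -2452619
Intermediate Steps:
w = 66668 (w = 3 + (248 + 87)*(31 + 168) = 3 + 335*199 = 3 + 66665 = 66668)
(-381 + w)*(-37) = (-381 + 66668)*(-37) = 66287*(-37) = -2452619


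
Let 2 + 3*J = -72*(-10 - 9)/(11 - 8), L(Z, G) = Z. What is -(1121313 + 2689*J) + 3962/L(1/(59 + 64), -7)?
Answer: -3122767/3 ≈ -1.0409e+6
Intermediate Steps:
J = 454/3 (J = -⅔ + (-72*(-10 - 9)/(11 - 8))/3 = -⅔ + (-(-1368)/3)/3 = -⅔ + (-72*(-19/3))/3 = -⅔ + (⅓)*456 = -⅔ + 152 = 454/3 ≈ 151.33)
-(1121313 + 2689*J) + 3962/L(1/(59 + 64), -7) = -2689/(1/(417 + 454/3)) + 3962/(1/(59 + 64)) = -2689/(1/(1705/3)) + 3962/(1/123) = -2689/3/1705 + 3962/(1/123) = -2689*1705/3 + 3962*123 = -4584745/3 + 487326 = -3122767/3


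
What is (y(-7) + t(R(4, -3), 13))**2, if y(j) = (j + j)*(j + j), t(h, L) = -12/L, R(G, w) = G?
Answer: 6431296/169 ≈ 38055.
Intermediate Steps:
y(j) = 4*j**2 (y(j) = (2*j)*(2*j) = 4*j**2)
(y(-7) + t(R(4, -3), 13))**2 = (4*(-7)**2 - 12/13)**2 = (4*49 - 12*1/13)**2 = (196 - 12/13)**2 = (2536/13)**2 = 6431296/169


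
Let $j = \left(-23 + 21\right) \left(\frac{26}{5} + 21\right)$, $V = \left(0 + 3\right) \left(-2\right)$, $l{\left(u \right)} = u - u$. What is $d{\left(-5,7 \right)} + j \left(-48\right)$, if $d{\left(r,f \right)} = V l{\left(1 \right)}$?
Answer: $\frac{12576}{5} \approx 2515.2$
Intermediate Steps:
$l{\left(u \right)} = 0$
$V = -6$ ($V = 3 \left(-2\right) = -6$)
$d{\left(r,f \right)} = 0$ ($d{\left(r,f \right)} = \left(-6\right) 0 = 0$)
$j = - \frac{262}{5}$ ($j = - 2 \left(26 \cdot \frac{1}{5} + 21\right) = - 2 \left(\frac{26}{5} + 21\right) = \left(-2\right) \frac{131}{5} = - \frac{262}{5} \approx -52.4$)
$d{\left(-5,7 \right)} + j \left(-48\right) = 0 - - \frac{12576}{5} = 0 + \frac{12576}{5} = \frac{12576}{5}$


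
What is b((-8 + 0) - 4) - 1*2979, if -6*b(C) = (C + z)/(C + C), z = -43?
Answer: -429031/144 ≈ -2979.4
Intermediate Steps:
b(C) = -(-43 + C)/(12*C) (b(C) = -(C - 43)/(6*(C + C)) = -(-43 + C)/(6*(2*C)) = -(-43 + C)*1/(2*C)/6 = -(-43 + C)/(12*C))
b((-8 + 0) - 4) - 1*2979 = (43 - ((-8 + 0) - 4))/(12*((-8 + 0) - 4)) - 1*2979 = (43 - (-8 - 4))/(12*(-8 - 4)) - 2979 = (1/12)*(43 - 1*(-12))/(-12) - 2979 = (1/12)*(-1/12)*(43 + 12) - 2979 = (1/12)*(-1/12)*55 - 2979 = -55/144 - 2979 = -429031/144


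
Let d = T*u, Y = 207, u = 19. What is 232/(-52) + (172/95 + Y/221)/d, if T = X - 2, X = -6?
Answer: -14295517/3191240 ≈ -4.4796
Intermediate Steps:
T = -8 (T = -6 - 2 = -8)
d = -152 (d = -8*19 = -152)
232/(-52) + (172/95 + Y/221)/d = 232/(-52) + (172/95 + 207/221)/(-152) = 232*(-1/52) + (172*(1/95) + 207*(1/221))*(-1/152) = -58/13 + (172/95 + 207/221)*(-1/152) = -58/13 + (57677/20995)*(-1/152) = -58/13 - 57677/3191240 = -14295517/3191240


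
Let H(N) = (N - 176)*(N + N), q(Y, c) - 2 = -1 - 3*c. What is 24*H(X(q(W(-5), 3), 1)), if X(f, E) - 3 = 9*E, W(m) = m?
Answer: -94464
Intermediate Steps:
q(Y, c) = 1 - 3*c (q(Y, c) = 2 + (-1 - 3*c) = 1 - 3*c)
X(f, E) = 3 + 9*E
H(N) = 2*N*(-176 + N) (H(N) = (-176 + N)*(2*N) = 2*N*(-176 + N))
24*H(X(q(W(-5), 3), 1)) = 24*(2*(3 + 9*1)*(-176 + (3 + 9*1))) = 24*(2*(3 + 9)*(-176 + (3 + 9))) = 24*(2*12*(-176 + 12)) = 24*(2*12*(-164)) = 24*(-3936) = -94464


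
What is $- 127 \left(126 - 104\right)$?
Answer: $-2794$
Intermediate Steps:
$- 127 \left(126 - 104\right) = \left(-127\right) 22 = -2794$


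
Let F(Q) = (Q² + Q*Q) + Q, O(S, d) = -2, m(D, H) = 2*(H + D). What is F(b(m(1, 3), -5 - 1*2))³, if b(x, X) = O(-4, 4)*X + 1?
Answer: 100544625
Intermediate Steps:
m(D, H) = 2*D + 2*H (m(D, H) = 2*(D + H) = 2*D + 2*H)
b(x, X) = 1 - 2*X (b(x, X) = -2*X + 1 = 1 - 2*X)
F(Q) = Q + 2*Q² (F(Q) = (Q² + Q²) + Q = 2*Q² + Q = Q + 2*Q²)
F(b(m(1, 3), -5 - 1*2))³ = ((1 - 2*(-5 - 1*2))*(1 + 2*(1 - 2*(-5 - 1*2))))³ = ((1 - 2*(-5 - 2))*(1 + 2*(1 - 2*(-5 - 2))))³ = ((1 - 2*(-7))*(1 + 2*(1 - 2*(-7))))³ = ((1 + 14)*(1 + 2*(1 + 14)))³ = (15*(1 + 2*15))³ = (15*(1 + 30))³ = (15*31)³ = 465³ = 100544625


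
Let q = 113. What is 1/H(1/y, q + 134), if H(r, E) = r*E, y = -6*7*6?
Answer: -252/247 ≈ -1.0202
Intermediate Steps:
y = -252 (y = -42*6 = -252)
H(r, E) = E*r
1/H(1/y, q + 134) = 1/((113 + 134)/(-252)) = 1/(247*(-1/252)) = 1/(-247/252) = -252/247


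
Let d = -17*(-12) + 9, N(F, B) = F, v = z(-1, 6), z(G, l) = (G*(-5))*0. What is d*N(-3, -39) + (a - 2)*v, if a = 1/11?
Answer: -639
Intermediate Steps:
a = 1/11 ≈ 0.090909
z(G, l) = 0 (z(G, l) = -5*G*0 = 0)
v = 0
d = 213 (d = 204 + 9 = 213)
d*N(-3, -39) + (a - 2)*v = 213*(-3) + (1/11 - 2)*0 = -639 - 21/11*0 = -639 + 0 = -639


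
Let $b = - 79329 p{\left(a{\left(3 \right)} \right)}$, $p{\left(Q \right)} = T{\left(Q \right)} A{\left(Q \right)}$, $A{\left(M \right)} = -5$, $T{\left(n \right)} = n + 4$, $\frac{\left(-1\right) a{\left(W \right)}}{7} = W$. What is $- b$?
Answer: $6742965$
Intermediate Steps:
$a{\left(W \right)} = - 7 W$
$T{\left(n \right)} = 4 + n$
$p{\left(Q \right)} = -20 - 5 Q$ ($p{\left(Q \right)} = \left(4 + Q\right) \left(-5\right) = -20 - 5 Q$)
$b = -6742965$ ($b = - 79329 \left(-20 - 5 \left(\left(-7\right) 3\right)\right) = - 79329 \left(-20 - -105\right) = - 79329 \left(-20 + 105\right) = \left(-79329\right) 85 = -6742965$)
$- b = \left(-1\right) \left(-6742965\right) = 6742965$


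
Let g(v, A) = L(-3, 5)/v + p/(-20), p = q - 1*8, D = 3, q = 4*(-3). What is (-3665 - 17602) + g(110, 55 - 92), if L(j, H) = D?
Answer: -2339257/110 ≈ -21266.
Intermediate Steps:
q = -12
L(j, H) = 3
p = -20 (p = -12 - 1*8 = -12 - 8 = -20)
g(v, A) = 1 + 3/v (g(v, A) = 3/v - 20/(-20) = 3/v - 20*(-1/20) = 3/v + 1 = 1 + 3/v)
(-3665 - 17602) + g(110, 55 - 92) = (-3665 - 17602) + (3 + 110)/110 = -21267 + (1/110)*113 = -21267 + 113/110 = -2339257/110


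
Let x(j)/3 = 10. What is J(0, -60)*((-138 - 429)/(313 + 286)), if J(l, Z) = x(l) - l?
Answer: -17010/599 ≈ -28.397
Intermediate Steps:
x(j) = 30 (x(j) = 3*10 = 30)
J(l, Z) = 30 - l
J(0, -60)*((-138 - 429)/(313 + 286)) = (30 - 1*0)*((-138 - 429)/(313 + 286)) = (30 + 0)*(-567/599) = 30*(-567*1/599) = 30*(-567/599) = -17010/599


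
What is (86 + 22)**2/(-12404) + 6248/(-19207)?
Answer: -75382660/59560907 ≈ -1.2656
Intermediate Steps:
(86 + 22)**2/(-12404) + 6248/(-19207) = 108**2*(-1/12404) + 6248*(-1/19207) = 11664*(-1/12404) - 6248/19207 = -2916/3101 - 6248/19207 = -75382660/59560907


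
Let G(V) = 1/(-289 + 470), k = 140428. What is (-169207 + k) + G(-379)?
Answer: -5208998/181 ≈ -28779.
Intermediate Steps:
G(V) = 1/181
(-169207 + k) + G(-379) = (-169207 + 140428) + 1/181 = -28779 + 1/181 = -5208998/181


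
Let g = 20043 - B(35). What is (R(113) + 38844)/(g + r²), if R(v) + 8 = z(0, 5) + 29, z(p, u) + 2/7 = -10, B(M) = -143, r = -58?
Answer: 90661/54950 ≈ 1.6499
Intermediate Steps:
z(p, u) = -72/7 (z(p, u) = -2/7 - 10 = -72/7)
R(v) = 75/7 (R(v) = -8 + (-72/7 + 29) = -8 + 131/7 = 75/7)
g = 20186 (g = 20043 - 1*(-143) = 20043 + 143 = 20186)
(R(113) + 38844)/(g + r²) = (75/7 + 38844)/(20186 + (-58)²) = 271983/(7*(20186 + 3364)) = (271983/7)/23550 = (271983/7)*(1/23550) = 90661/54950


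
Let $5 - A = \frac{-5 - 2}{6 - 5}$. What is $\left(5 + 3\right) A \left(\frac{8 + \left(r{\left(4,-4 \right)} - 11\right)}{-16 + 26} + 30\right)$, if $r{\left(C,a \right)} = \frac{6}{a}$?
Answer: $\frac{14184}{5} \approx 2836.8$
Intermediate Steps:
$A = 12$ ($A = 5 - \frac{-5 - 2}{6 - 5} = 5 - - \frac{7}{1} = 5 - \left(-7\right) 1 = 5 - -7 = 5 + 7 = 12$)
$\left(5 + 3\right) A \left(\frac{8 + \left(r{\left(4,-4 \right)} - 11\right)}{-16 + 26} + 30\right) = \left(5 + 3\right) 12 \left(\frac{8 + \left(\frac{6}{-4} - 11\right)}{-16 + 26} + 30\right) = 8 \cdot 12 \left(\frac{8 + \left(6 \left(- \frac{1}{4}\right) - 11\right)}{10} + 30\right) = 96 \left(\left(8 - \frac{25}{2}\right) \frac{1}{10} + 30\right) = 96 \left(\left(- \frac{9}{2}\right) \frac{1}{10} + 30\right) = 96 \left(- \frac{9}{20} + 30\right) = 96 \cdot \frac{591}{20} = \frac{14184}{5}$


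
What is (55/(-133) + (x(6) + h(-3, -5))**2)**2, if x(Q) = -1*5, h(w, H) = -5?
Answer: 175430025/17689 ≈ 9917.5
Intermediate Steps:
x(Q) = -5
(55/(-133) + (x(6) + h(-3, -5))**2)**2 = (55/(-133) + (-5 - 5)**2)**2 = (55*(-1/133) + (-10)**2)**2 = (-55/133 + 100)**2 = (13245/133)**2 = 175430025/17689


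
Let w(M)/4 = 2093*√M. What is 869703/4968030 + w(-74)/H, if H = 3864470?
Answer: 289901/1656010 + 4186*I*√74/1932235 ≈ 0.17506 + 0.018636*I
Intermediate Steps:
w(M) = 8372*√M (w(M) = 4*(2093*√M) = 8372*√M)
869703/4968030 + w(-74)/H = 869703/4968030 + (8372*√(-74))/3864470 = 869703*(1/4968030) + (8372*(I*√74))*(1/3864470) = 289901/1656010 + (8372*I*√74)*(1/3864470) = 289901/1656010 + 4186*I*√74/1932235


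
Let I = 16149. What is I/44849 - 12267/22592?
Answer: -26474925/144746944 ≈ -0.18290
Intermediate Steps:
I/44849 - 12267/22592 = 16149/44849 - 12267/22592 = 16149*(1/44849) - 12267*1/22592 = 2307/6407 - 12267/22592 = -26474925/144746944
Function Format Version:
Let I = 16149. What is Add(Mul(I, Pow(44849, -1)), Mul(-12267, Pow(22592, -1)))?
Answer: Rational(-26474925, 144746944) ≈ -0.18290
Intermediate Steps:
Add(Mul(I, Pow(44849, -1)), Mul(-12267, Pow(22592, -1))) = Add(Mul(16149, Pow(44849, -1)), Mul(-12267, Pow(22592, -1))) = Add(Mul(16149, Rational(1, 44849)), Mul(-12267, Rational(1, 22592))) = Add(Rational(2307, 6407), Rational(-12267, 22592)) = Rational(-26474925, 144746944)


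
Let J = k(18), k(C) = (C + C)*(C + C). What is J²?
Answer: 1679616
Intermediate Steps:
k(C) = 4*C² (k(C) = (2*C)*(2*C) = 4*C²)
J = 1296 (J = 4*18² = 4*324 = 1296)
J² = 1296² = 1679616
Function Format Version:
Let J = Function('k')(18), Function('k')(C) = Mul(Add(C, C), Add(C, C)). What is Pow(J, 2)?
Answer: 1679616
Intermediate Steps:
Function('k')(C) = Mul(4, Pow(C, 2)) (Function('k')(C) = Mul(Mul(2, C), Mul(2, C)) = Mul(4, Pow(C, 2)))
J = 1296 (J = Mul(4, Pow(18, 2)) = Mul(4, 324) = 1296)
Pow(J, 2) = Pow(1296, 2) = 1679616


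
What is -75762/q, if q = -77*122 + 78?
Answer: 37881/4658 ≈ 8.1325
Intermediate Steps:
q = -9316 (q = -9394 + 78 = -9316)
-75762/q = -75762/(-9316) = -75762*(-1/9316) = 37881/4658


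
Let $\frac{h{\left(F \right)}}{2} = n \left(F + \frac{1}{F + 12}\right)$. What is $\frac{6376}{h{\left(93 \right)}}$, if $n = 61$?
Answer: $\frac{167370}{297863} \approx 0.5619$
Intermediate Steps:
$h{\left(F \right)} = 122 F + \frac{122}{12 + F}$ ($h{\left(F \right)} = 2 \cdot 61 \left(F + \frac{1}{F + 12}\right) = 2 \cdot 61 \left(F + \frac{1}{12 + F}\right) = 2 \left(61 F + \frac{61}{12 + F}\right) = 122 F + \frac{122}{12 + F}$)
$\frac{6376}{h{\left(93 \right)}} = \frac{6376}{122 \frac{1}{12 + 93} \left(1 + 93^{2} + 12 \cdot 93\right)} = \frac{6376}{122 \cdot \frac{1}{105} \left(1 + 8649 + 1116\right)} = \frac{6376}{122 \cdot \frac{1}{105} \cdot 9766} = \frac{6376}{\frac{1191452}{105}} = 6376 \cdot \frac{105}{1191452} = \frac{167370}{297863}$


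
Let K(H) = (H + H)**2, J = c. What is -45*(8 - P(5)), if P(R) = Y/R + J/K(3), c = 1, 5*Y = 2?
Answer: -7103/20 ≈ -355.15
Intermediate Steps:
Y = 2/5 (Y = (1/5)*2 = 2/5 ≈ 0.40000)
J = 1
K(H) = 4*H**2 (K(H) = (2*H)**2 = 4*H**2)
P(R) = 1/36 + 2/(5*R) (P(R) = 2/(5*R) + 1/(4*3**2) = 2/(5*R) + 1/(4*9) = 2/(5*R) + 1/36 = 1/36 + 2/(5*R))
-45*(8 - P(5)) = -45*(8 - (72 + 5*5)/(180*5)) = -45*(8 - (72 + 25)/(180*5)) = -45*(8 - 97/(180*5)) = -45*(8 - 1*97/900) = -45*(8 - 97/900) = -45*7103/900 = -7103/20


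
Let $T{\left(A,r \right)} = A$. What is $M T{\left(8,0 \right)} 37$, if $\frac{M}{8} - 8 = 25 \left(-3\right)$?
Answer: $-158656$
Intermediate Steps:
$M = -536$ ($M = 64 + 8 \cdot 25 \left(-3\right) = 64 + 8 \left(-75\right) = 64 - 600 = -536$)
$M T{\left(8,0 \right)} 37 = \left(-536\right) 8 \cdot 37 = \left(-4288\right) 37 = -158656$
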